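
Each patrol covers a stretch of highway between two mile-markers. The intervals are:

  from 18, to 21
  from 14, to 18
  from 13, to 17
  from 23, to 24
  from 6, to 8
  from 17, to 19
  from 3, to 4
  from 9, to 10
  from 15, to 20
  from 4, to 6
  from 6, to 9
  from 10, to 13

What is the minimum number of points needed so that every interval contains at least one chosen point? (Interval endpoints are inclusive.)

Sorted: [3,4] [4,6] [6,8] [6,9] [9,10] [10,13] [13,17] [14,18] [17,19] [15,20] [18,21] [23,24]
{[3,4],[4,6]} hit by 4; {[6,8],[6,9]} hit by 8; {[9,10],[10,13]} hit by 10; {[13,17],[14,18],[17,19],[15,20]} hit by 17; {[18,21]} hit by 21; {[23,24]} hit by 24.
Points: 4, 8, 10, 17, 21, 24 (6 total).

6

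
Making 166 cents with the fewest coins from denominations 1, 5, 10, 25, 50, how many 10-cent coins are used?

Greedy: take as many of the largest coin as possible, then repeat with the remainder.
166 − 3×50→16 − 1×10→6 − 1×5→1 − 1×1→0
Count of 10: 1

1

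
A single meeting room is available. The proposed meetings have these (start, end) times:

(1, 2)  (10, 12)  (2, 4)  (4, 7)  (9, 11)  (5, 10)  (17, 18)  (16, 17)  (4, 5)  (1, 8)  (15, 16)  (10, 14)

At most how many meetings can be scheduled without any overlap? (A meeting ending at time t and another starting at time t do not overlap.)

Greedy by earliest finish: after sorting by end time, pick each interval compatible with the last pick.
Sorted by end: (1,2)  (2,4)  (4,5)  (4,7)  (1,8)  (5,10)  (9,11)  (10,12)  (10,14)  (15,16)  (16,17)  (17,18)
take (1,2); take (2,4); take (4,5); take (5,10); skip (9,11); take (10,12); skip (10,14); take (15,16); take (16,17); take (17,18).
Selected 8 meetings.

8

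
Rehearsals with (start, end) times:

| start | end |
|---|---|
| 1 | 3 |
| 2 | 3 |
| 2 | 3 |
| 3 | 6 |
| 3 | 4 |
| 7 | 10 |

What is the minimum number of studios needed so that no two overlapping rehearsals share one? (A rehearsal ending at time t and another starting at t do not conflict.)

3

Count concurrent intervals with a sweep; the peak is the room count.
starts: [1, 2, 2, 3, 3, 7]
ends:   [3, 3, 3, 4, 6, 10]
s1→1 s2→2 s2→3  — peak 3.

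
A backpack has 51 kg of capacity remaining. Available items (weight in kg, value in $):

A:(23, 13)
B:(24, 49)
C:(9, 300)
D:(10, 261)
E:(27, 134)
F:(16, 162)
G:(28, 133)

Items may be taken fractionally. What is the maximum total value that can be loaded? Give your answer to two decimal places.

802.41

Sort by value per unit weight and fill in that order.
Order: C (300/9=33.33) > D (261/10=26.10) > F (162/16=10.12) > E (134/27=4.96) > G (133/28=4.75) > B (49/24=2.04) > A (13/23=0.57)
Fill: take C (9 @ 300) → take D (10 @ 261) → take F (16 @ 162) → take 16/27 of E → 79.41; 51/51 used.
Total value = 802.41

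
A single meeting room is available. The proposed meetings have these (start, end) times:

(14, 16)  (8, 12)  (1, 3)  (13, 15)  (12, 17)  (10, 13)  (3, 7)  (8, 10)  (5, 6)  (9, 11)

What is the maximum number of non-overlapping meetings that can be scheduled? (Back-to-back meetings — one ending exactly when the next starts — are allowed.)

Order by finish time; keep every interval that doesn't clash with the previous kept one.
By end time: (1,3), (5,6), (3,7), (8,10), (9,11), (8,12), (10,13), (13,15), (14,16), (12,17).
Pick (1,3); next start ≥ 3 → (5,6); next start ≥ 6 → (8,10); next start ≥ 10 → (10,13); next start ≥ 13 → (13,15).
Selected 5 meetings.

5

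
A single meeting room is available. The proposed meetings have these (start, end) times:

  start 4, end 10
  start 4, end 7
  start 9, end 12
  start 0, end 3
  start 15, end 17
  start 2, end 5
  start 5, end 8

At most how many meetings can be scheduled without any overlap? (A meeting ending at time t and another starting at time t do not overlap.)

4

Sort by end time and greedily take each interval whose start is ≥ the last chosen end.
By end time: (0,3), (2,5), (4,7), (5,8), (4,10), (9,12), (15,17).
Pick (0,3); next start ≥ 3 → (4,7); next start ≥ 7 → (9,12); next start ≥ 12 → (15,17).
Selected 4 meetings.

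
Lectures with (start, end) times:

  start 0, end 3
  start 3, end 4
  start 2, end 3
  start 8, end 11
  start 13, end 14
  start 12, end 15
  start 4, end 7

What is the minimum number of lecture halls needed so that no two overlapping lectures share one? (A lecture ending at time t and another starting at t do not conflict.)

Events (time:±→running): 0:+→1 2:+→2 … peak 2.

2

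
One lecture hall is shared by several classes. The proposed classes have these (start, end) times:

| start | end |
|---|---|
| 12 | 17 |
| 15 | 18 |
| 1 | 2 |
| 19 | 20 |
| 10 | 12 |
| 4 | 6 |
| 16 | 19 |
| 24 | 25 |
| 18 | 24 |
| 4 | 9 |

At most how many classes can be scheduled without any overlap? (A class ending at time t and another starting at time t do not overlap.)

Order by finish time; keep every interval that doesn't clash with the previous kept one.
By end time: (1,2), (4,6), (4,9), (10,12), (12,17), (15,18), (16,19), (19,20), (18,24), (24,25).
Pick (1,2); next start ≥ 2 → (4,6); next start ≥ 6 → (10,12); next start ≥ 12 → (12,17); next start ≥ 17 → (19,20); next start ≥ 20 → (24,25).
Selected 6 classes.

6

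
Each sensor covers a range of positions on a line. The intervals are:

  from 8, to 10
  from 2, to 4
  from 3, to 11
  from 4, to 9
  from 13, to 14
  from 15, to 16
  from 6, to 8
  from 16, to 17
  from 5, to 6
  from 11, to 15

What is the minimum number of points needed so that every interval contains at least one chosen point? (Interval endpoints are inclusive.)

5

Sort by right endpoint; whenever an interval is uncovered, place a point at its right end.
Sorted: [2,4] [5,6] [6,8] [4,9] [8,10] [3,11] [13,14] [11,15] [15,16] [16,17]
{[2,4]} hit by 4; {[5,6],[6,8],[4,9]} hit by 6; {[8,10],[3,11]} hit by 10; {[13,14],[11,15]} hit by 14; {[15,16],[16,17]} hit by 16.
Points: 4, 6, 10, 14, 16 (5 total).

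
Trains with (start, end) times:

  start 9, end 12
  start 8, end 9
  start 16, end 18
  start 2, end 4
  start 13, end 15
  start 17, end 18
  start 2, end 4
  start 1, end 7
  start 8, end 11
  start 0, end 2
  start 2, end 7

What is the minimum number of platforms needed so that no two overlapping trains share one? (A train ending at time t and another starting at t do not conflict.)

Count concurrent intervals with a sweep; the peak is the room count.
starts: [0, 1, 2, 2, 2, 8, 8, 9, 13, 16, 17]
ends:   [2, 4, 4, 7, 7, 9, 11, 12, 15, 18, 18]
s0→1 s1→2 e2→1 s2→2 s2→3 s2→4  — peak 4.

4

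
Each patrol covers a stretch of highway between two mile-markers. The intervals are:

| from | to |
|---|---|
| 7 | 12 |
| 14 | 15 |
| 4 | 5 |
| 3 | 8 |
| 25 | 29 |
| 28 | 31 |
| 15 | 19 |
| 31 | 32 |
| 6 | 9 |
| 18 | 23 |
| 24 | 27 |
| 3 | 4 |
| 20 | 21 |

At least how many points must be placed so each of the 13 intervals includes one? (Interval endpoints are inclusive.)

6

Sorted: [3,4] [4,5] [3,8] [6,9] [7,12] [14,15] [15,19] [20,21] [18,23] [24,27] [25,29] [28,31] [31,32]
{[3,4],[4,5],[3,8]} hit by 4; {[6,9],[7,12]} hit by 9; {[14,15],[15,19]} hit by 15; {[20,21],[18,23]} hit by 21; {[24,27],[25,29]} hit by 27; {[28,31],[31,32]} hit by 31.
Points: 4, 9, 15, 21, 27, 31 (6 total).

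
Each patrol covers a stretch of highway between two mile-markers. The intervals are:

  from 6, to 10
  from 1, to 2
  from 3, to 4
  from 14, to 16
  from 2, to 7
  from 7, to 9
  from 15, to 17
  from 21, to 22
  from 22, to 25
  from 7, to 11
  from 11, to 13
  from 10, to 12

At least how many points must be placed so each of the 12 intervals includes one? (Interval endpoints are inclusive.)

Process intervals by earliest right end; each time one isn't hit yet, stab at its right endpoint.
Sorted: [1,2] [3,4] [2,7] [7,9] [6,10] [7,11] [10,12] [11,13] [14,16] [15,17] [21,22] [22,25]
{[1,2]} hit by 2; {[3,4],[2,7]} hit by 4; {[7,9],[6,10],[7,11]} hit by 9; {[10,12],[11,13]} hit by 12; {[14,16],[15,17]} hit by 16; {[21,22],[22,25]} hit by 22.
Points: 2, 4, 9, 12, 16, 22 (6 total).

6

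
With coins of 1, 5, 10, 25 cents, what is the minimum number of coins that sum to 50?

2

50 = 2×25
Total coins = 2 = 2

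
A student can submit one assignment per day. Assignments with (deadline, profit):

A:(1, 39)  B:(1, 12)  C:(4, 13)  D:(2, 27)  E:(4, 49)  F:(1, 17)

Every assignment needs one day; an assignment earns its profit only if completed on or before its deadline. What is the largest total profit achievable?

Sort by profit descending; place each in the latest free slot ≤ its deadline.
Profit order: E=49 A=39 D=27 F=17 C=13 B=12
Assign: E→slot 4, A→slot 1, D→slot 2, F skipped, C→slot 3, B skipped.
Slots: [1:A] [2:D] [3:C] [4:E]
Profit = 39 + 27 + 13 + 49 = 128

128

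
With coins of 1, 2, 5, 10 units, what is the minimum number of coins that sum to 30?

30 = 3×10
Total coins = 3 = 3

3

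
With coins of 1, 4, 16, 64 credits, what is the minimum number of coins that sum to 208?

4

Greedy: take as many of the largest coin as possible, then repeat with the remainder.
208 − 3×64→16 − 1×16→0
Total coins = 3 + 1 = 4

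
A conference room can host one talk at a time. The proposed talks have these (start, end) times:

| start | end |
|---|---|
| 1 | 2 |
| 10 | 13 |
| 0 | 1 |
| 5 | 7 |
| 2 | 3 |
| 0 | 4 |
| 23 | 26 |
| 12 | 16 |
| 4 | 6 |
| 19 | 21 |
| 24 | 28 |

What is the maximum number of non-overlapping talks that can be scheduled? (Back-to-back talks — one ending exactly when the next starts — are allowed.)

Sorted by end: (0,1)  (1,2)  (2,3)  (0,4)  (4,6)  (5,7)  (10,13)  (12,16)  (19,21)  (23,26)  (24,28)
take (0,1); take (1,2); take (2,3); skip (0,4); take (4,6); take (10,13); take (19,21); take (23,26).
Selected 7 talks.

7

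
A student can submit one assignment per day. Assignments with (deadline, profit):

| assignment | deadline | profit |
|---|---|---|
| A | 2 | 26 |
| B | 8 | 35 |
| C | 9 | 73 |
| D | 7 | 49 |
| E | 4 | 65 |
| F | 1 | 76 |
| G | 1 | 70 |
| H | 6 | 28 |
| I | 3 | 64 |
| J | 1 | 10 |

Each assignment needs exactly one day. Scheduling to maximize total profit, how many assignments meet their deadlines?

8

Take jobs in profit order; each goes to the latest open slot no later than its deadline.
Profit order: F=76 C=73 G=70 E=65 I=64 D=49 B=35 H=28 A=26 J=10
Assign: F→slot 1, C→slot 9, G skipped, E→slot 4, I→slot 3, D→slot 7, B→slot 8, H→slot 6, A→slot 2, J skipped.
Slots: [1:F] [2:A] [3:I] [4:E] [6:H] [7:D] [8:B] [9:C]
8 of 10 scheduled.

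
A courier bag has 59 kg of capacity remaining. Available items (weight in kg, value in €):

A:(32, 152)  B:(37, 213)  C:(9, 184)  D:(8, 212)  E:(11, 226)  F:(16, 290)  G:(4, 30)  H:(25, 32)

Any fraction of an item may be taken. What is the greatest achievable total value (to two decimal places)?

1005.32

Order: D (212/8=26.50) > E (226/11=20.55) > C (184/9=20.44) > F (290/16=18.12) > G (30/4=7.50) > B (213/37=5.76) > A (152/32=4.75) > H (32/25=1.28)
Fill: take D (8 @ 212) → take E (11 @ 226) → take C (9 @ 184) → take F (16 @ 290) → take G (4 @ 30) → take 11/37 of B → 63.32; 59/59 used.
Total value = 1005.32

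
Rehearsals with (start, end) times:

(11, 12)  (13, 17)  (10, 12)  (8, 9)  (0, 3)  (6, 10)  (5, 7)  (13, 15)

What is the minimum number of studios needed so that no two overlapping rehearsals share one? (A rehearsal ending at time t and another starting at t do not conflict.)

2

Count concurrent intervals with a sweep; the peak is the room count.
Events (time:±→running): 0:+→1 3:-→0 5:+→1 6:+→2 … peak 2.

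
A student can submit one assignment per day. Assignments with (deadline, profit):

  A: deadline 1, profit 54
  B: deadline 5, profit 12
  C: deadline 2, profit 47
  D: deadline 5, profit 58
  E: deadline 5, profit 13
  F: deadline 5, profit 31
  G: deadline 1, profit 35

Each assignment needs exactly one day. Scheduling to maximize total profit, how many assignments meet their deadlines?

Profit order: D=58 A=54 C=47 G=35 F=31 E=13 B=12
Assign: D→slot 5, A→slot 1, C→slot 2, G skipped, F→slot 4, E→slot 3, B skipped.
Slots: [1:A] [2:C] [3:E] [4:F] [5:D]
5 of 7 scheduled.

5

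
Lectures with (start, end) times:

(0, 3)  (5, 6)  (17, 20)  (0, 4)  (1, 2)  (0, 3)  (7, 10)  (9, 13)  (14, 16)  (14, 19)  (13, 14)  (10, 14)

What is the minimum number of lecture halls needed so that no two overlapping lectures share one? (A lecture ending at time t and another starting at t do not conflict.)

starts: [0, 0, 0, 1, 5, 7, 9, 10, 13, 14, 14, 17]
ends:   [2, 3, 3, 4, 6, 10, 13, 14, 14, 16, 19, 20]
s0→1 s0→2 s0→3 s1→4  — peak 4.

4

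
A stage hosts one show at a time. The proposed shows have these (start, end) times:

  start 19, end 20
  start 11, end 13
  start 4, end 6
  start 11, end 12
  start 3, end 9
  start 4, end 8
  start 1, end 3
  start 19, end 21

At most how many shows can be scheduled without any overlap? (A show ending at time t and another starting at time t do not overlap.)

4

Order by finish time; keep every interval that doesn't clash with the previous kept one.
Sorted by end: (1,3)  (4,6)  (4,8)  (3,9)  (11,12)  (11,13)  (19,20)  (19,21)
take (1,3); take (4,6); skip (4,8); skip (3,9); take (11,12); skip (11,13); take (19,20); skip (19,21).
Selected 4 shows.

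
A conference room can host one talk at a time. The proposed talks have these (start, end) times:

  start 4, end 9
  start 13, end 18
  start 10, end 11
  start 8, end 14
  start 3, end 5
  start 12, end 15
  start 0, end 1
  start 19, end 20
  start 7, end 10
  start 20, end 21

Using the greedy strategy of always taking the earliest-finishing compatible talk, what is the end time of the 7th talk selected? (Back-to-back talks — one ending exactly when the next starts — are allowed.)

21

Order by finish time; keep every interval that doesn't clash with the previous kept one.
Sorted by end: (0,1)  (3,5)  (4,9)  (7,10)  (10,11)  (8,14)  (12,15)  (13,18)  (19,20)  (20,21)
take (0,1); take (3,5); take (7,10); take (10,11); take (12,15); take (19,20); take (20,21).
Selected: (0,1) (3,5) (7,10) (10,11) (12,15) (19,20) (20,21)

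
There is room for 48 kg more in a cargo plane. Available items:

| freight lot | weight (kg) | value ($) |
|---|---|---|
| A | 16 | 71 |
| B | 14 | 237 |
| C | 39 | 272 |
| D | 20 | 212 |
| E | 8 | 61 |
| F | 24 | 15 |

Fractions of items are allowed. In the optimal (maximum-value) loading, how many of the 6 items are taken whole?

Sort by value per unit weight and fill in that order.
Ratios (sorted): B 16.93, D 10.60, E 7.62, C 6.97, A 4.44, F 0.62
take B (14 @ 237); take D (20 @ 212); take E (8 @ 61); take 6/39 of C → 41.85. Capacity used 48/48.
3 item(s) taken whole; one partial (take 6/39 of C).

3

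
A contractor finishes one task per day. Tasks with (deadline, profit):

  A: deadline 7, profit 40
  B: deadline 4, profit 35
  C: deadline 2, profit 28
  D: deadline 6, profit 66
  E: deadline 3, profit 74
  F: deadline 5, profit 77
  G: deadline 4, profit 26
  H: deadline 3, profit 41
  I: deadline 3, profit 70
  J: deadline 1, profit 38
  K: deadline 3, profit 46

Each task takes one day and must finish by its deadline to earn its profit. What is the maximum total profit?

408

By profit: F(d5,77), E(d3,74), I(d3,70), D(d6,66), K(d3,46), H(d3,41), A(d7,40), J(d1,38), B(d4,35), C(d2,28), G(d4,26)
F→slot 5; E→slot 3; I→slot 2; D→slot 6; K→slot 1; H skipped; A→slot 7; J skipped; B→slot 4; C skipped; G skipped.
Profit = 46 + 70 + 74 + 35 + 77 + 66 + 40 = 408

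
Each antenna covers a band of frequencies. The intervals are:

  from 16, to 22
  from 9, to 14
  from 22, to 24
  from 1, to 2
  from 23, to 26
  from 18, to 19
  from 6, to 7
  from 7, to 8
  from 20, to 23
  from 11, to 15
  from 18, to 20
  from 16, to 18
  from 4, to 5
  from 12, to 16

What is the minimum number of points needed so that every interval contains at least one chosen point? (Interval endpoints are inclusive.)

Process intervals by earliest right end; each time one isn't hit yet, stab at its right endpoint.
By right end: [1,2]  [4,5]  [6,7]  [7,8]  [9,14]  [11,15]  [12,16]  [16,18]  [18,19]  [18,20]  [16,22]  [20,23]  [22,24]  [23,26]
[1,2] uncovered → point at 2; [4,5] uncovered → point at 5; [6,7] uncovered → point at 7; [9,14] uncovered → point at 14; [16,18] uncovered → point at 18; [20,23] uncovered → point at 23.
Points: 2, 5, 7, 14, 18, 23 (6 total).

6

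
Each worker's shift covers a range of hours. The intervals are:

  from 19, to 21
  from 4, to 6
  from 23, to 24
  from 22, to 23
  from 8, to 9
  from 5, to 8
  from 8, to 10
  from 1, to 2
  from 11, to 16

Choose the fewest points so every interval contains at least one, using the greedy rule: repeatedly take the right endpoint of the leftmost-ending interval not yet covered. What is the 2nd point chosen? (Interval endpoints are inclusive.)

6

Sort by right endpoint; whenever an interval is uncovered, place a point at its right end.
Sorted: [1,2] [4,6] [5,8] [8,9] [8,10] [11,16] [19,21] [22,23] [23,24]
{[1,2]} hit by 2; {[4,6],[5,8]} hit by 6; {[8,9],[8,10]} hit by 9; {[11,16]} hit by 16; {[19,21]} hit by 21; {[22,23],[23,24]} hit by 23.
Points: 2, 6, 9, 16, 21, 23 (6 total).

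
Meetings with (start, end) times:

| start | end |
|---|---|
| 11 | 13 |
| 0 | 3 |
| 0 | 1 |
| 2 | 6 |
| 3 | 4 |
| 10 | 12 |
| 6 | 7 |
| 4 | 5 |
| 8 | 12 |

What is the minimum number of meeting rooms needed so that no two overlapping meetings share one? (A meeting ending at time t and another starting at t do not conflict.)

Count concurrent intervals with a sweep; the peak is the room count.
starts: [0, 0, 2, 3, 4, 6, 8, 10, 11]
ends:   [1, 3, 4, 5, 6, 7, 12, 12, 13]
s0→1 s0→2 e1→1 s2→2 e3→1 s3→2 e4→1 s4→2 e5→1 e6→0 s6→1 e7→0 s8→1 s10→2 s11→3  — peak 3.

3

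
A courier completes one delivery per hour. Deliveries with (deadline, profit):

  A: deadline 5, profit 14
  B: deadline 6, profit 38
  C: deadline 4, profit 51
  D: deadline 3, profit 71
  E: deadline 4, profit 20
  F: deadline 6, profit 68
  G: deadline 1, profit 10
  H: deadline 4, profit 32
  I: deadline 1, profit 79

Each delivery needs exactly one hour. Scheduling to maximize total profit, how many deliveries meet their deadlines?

Profit order: I=79 D=71 F=68 C=51 B=38 H=32 E=20 A=14 G=10
Assign: I→slot 1, D→slot 3, F→slot 6, C→slot 4, B→slot 5, H→slot 2, E skipped, A skipped, G skipped.
Slots: [1:I] [2:H] [3:D] [4:C] [5:B] [6:F]
6 of 9 scheduled.

6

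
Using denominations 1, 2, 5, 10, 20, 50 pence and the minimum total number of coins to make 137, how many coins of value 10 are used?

1

Use the largest denomination that fits, subtract, and repeat.
137 = 2×50 + 1×20 + 1×10 + 1×5 + 1×2
Count of 10: 1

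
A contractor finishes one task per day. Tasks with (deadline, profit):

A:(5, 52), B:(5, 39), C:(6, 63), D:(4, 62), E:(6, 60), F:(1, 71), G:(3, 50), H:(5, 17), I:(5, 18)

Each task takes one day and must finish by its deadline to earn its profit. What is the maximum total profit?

358

Take jobs in profit order; each goes to the latest open slot no later than its deadline.
By profit: F(d1,71), C(d6,63), D(d4,62), E(d6,60), A(d5,52), G(d3,50), B(d5,39), I(d5,18), H(d5,17)
F→slot 1; C→slot 6; D→slot 4; E→slot 5; A→slot 3; G→slot 2; B skipped; I skipped; H skipped.
Profit = 71 + 50 + 52 + 62 + 60 + 63 = 358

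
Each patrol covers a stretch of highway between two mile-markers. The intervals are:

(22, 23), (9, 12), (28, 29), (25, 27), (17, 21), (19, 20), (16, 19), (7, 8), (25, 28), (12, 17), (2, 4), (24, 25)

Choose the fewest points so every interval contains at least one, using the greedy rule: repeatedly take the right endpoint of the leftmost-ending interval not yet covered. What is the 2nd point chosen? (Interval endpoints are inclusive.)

8

By right end: [2,4]  [7,8]  [9,12]  [12,17]  [16,19]  [19,20]  [17,21]  [22,23]  [24,25]  [25,27]  [25,28]  [28,29]
[2,4] uncovered → point at 4; [7,8] uncovered → point at 8; [9,12] uncovered → point at 12; [16,19] uncovered → point at 19; [22,23] uncovered → point at 23; [24,25] uncovered → point at 25; [28,29] uncovered → point at 29.
Points: 4, 8, 12, 19, 23, 25, 29 (7 total).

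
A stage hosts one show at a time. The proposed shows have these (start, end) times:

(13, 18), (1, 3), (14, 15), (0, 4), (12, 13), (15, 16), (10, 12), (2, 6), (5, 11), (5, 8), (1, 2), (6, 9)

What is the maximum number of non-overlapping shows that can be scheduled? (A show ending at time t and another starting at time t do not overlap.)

7

Sorted by end: (1,2)  (1,3)  (0,4)  (2,6)  (5,8)  (6,9)  (5,11)  (10,12)  (12,13)  (14,15)  (15,16)  (13,18)
take (1,2); skip (1,3); skip (0,4); take (2,6); take (6,9); take (10,12); take (12,13); take (14,15); take (15,16).
Selected 7 shows.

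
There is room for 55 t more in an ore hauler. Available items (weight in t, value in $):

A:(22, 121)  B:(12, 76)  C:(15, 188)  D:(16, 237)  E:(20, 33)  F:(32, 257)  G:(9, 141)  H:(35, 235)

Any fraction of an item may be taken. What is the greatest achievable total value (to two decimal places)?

686.47

Ratios (sorted): G 15.67, D 14.81, C 12.53, F 8.03, H 6.71, B 6.33, A 5.50, E 1.65
take G (9 @ 141); take D (16 @ 237); take C (15 @ 188); take 15/32 of F → 120.47. Capacity used 55/55.
Total value = 686.47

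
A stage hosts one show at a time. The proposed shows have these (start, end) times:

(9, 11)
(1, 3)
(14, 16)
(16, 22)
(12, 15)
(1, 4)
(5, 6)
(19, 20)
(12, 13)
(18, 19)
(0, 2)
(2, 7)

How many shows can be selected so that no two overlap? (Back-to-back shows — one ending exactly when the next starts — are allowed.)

Order by finish time; keep every interval that doesn't clash with the previous kept one.
By end time: (0,2), (1,3), (1,4), (5,6), (2,7), (9,11), (12,13), (12,15), (14,16), (18,19), (19,20), (16,22).
Pick (0,2); next start ≥ 2 → (5,6); next start ≥ 6 → (9,11); next start ≥ 11 → (12,13); next start ≥ 13 → (14,16); next start ≥ 16 → (18,19); next start ≥ 19 → (19,20).
Selected 7 shows.

7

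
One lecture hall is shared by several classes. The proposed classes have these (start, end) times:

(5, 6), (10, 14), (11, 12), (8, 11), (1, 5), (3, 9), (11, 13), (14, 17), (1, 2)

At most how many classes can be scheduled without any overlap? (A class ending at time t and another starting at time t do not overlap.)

5

By end time: (1,2), (1,5), (5,6), (3,9), (8,11), (11,12), (11,13), (10,14), (14,17).
Pick (1,2); next start ≥ 2 → (5,6); next start ≥ 6 → (8,11); next start ≥ 11 → (11,12); next start ≥ 12 → (14,17).
Selected 5 classes.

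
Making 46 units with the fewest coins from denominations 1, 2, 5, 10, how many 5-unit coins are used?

1

Greedy: take as many of the largest coin as possible, then repeat with the remainder.
46 = 4×10 + 1×5 + 1×1
Count of 5: 1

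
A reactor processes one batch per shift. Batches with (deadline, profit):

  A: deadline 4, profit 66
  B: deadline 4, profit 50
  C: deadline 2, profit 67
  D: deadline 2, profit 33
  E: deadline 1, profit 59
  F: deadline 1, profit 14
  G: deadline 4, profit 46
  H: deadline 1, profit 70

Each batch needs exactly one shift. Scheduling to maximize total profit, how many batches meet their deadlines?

Take jobs in profit order; each goes to the latest open slot no later than its deadline.
Profit order: H=70 C=67 A=66 E=59 B=50 G=46 D=33 F=14
Assign: H→slot 1, C→slot 2, A→slot 4, E skipped, B→slot 3, G skipped, D skipped, F skipped.
Slots: [1:H] [2:C] [3:B] [4:A]
4 of 8 scheduled.

4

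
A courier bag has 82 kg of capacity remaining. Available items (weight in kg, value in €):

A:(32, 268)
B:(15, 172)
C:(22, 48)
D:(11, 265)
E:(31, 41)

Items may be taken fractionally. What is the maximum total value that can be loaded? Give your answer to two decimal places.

Sort by value per unit weight and fill in that order.
Order: D (265/11=24.09) > B (172/15=11.47) > A (268/32=8.38) > C (48/22=2.18) > E (41/31=1.32)
Fill: take D (11 @ 265) → take B (15 @ 172) → take A (32 @ 268) → take C (22 @ 48) → take 2/31 of E → 2.65; 82/82 used.
Total value = 755.65

755.65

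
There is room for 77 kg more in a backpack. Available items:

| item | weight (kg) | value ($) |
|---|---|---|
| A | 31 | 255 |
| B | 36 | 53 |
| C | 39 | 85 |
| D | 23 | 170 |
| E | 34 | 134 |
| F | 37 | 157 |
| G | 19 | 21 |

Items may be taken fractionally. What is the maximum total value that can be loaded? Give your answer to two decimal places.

522.59

Ratios (sorted): A 8.23, D 7.39, F 4.24, E 3.94, C 2.18, B 1.47, G 1.11
take A (31 @ 255); take D (23 @ 170); take 23/37 of F → 97.59. Capacity used 77/77.
Total value = 522.59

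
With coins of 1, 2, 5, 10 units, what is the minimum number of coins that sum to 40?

Greedy: take as many of the largest coin as possible, then repeat with the remainder.
40 − 4×10→0
Total coins = 4 = 4

4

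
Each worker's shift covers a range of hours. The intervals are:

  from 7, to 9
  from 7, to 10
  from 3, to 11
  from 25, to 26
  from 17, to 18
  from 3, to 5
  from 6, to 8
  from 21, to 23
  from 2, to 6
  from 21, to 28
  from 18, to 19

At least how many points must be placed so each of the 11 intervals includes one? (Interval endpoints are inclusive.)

5

By right end: [3,5]  [2,6]  [6,8]  [7,9]  [7,10]  [3,11]  [17,18]  [18,19]  [21,23]  [25,26]  [21,28]
[3,5] uncovered → point at 5; [6,8] uncovered → point at 8; [17,18] uncovered → point at 18; [21,23] uncovered → point at 23; [25,26] uncovered → point at 26.
Points: 5, 8, 18, 23, 26 (5 total).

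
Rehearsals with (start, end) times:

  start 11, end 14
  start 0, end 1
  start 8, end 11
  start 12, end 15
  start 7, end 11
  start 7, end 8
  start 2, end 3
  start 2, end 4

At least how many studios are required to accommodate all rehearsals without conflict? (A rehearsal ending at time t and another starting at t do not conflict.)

Count concurrent intervals with a sweep; the peak is the room count.
Events (time:±→running): 0:+→1 1:-→0 2:+→1 2:+→2 … peak 2.

2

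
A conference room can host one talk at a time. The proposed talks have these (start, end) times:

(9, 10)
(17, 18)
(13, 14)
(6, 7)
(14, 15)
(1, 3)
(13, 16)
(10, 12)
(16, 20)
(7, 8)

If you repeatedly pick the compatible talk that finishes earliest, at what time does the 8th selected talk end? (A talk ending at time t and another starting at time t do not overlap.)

18

Order by finish time; keep every interval that doesn't clash with the previous kept one.
Sorted by end: (1,3)  (6,7)  (7,8)  (9,10)  (10,12)  (13,14)  (14,15)  (13,16)  (17,18)  (16,20)
take (1,3); take (6,7); take (7,8); take (9,10); take (10,12); take (13,14); take (14,15); skip (13,16); take (17,18); skip (16,20).
Selected: (1,3) (6,7) (7,8) (9,10) (10,12) (13,14) (14,15) (17,18)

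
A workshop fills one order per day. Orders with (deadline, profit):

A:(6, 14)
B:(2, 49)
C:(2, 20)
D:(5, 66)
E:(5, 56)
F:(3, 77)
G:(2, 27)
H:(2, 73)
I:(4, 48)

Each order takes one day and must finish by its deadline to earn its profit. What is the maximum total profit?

335

Sort by profit descending; place each in the latest free slot ≤ its deadline.
By profit: F(d3,77), H(d2,73), D(d5,66), E(d5,56), B(d2,49), I(d4,48), G(d2,27), C(d2,20), A(d6,14)
F→slot 3; H→slot 2; D→slot 5; E→slot 4; B→slot 1; I skipped; G skipped; C skipped; A→slot 6.
Profit = 49 + 73 + 77 + 56 + 66 + 14 = 335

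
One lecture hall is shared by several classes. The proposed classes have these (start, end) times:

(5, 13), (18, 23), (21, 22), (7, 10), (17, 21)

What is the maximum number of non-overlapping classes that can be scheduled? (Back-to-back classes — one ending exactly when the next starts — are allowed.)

3

Order by finish time; keep every interval that doesn't clash with the previous kept one.
By end time: (7,10), (5,13), (17,21), (21,22), (18,23).
Pick (7,10); next start ≥ 10 → (17,21); next start ≥ 21 → (21,22).
Selected 3 classes.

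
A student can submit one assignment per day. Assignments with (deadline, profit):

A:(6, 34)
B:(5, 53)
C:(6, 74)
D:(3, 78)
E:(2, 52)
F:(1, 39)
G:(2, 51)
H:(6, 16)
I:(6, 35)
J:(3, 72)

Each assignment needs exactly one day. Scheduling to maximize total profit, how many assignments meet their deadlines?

6

Take jobs in profit order; each goes to the latest open slot no later than its deadline.
Profit order: D=78 C=74 J=72 B=53 E=52 G=51 F=39 I=35 A=34 H=16
Assign: D→slot 3, C→slot 6, J→slot 2, B→slot 5, E→slot 1, G skipped, F skipped, I→slot 4, A skipped, H skipped.
Slots: [1:E] [2:J] [3:D] [4:I] [5:B] [6:C]
6 of 10 scheduled.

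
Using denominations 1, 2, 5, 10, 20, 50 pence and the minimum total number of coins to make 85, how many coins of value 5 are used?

1

Greedy: take as many of the largest coin as possible, then repeat with the remainder.
85 − 1×50→35 − 1×20→15 − 1×10→5 − 1×5→0
Count of 5: 1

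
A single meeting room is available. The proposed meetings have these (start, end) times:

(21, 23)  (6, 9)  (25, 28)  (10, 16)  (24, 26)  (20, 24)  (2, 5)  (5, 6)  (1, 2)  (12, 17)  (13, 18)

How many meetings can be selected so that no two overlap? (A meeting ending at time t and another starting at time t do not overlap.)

Sorted by end: (1,2)  (2,5)  (5,6)  (6,9)  (10,16)  (12,17)  (13,18)  (21,23)  (20,24)  (24,26)  (25,28)
take (1,2); take (2,5); take (5,6); take (6,9); take (10,16); skip (12,17); take (21,23); skip (20,24); take (24,26); skip (25,28).
Selected 7 meetings.

7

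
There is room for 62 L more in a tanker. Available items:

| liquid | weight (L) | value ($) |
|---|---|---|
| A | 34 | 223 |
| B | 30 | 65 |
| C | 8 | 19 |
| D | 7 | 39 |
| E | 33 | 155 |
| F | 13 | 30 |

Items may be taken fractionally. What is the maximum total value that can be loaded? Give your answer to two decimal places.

360.64

Order: A (223/34=6.56) > D (39/7=5.57) > E (155/33=4.70) > C (19/8=2.38) > F (30/13=2.31) > B (65/30=2.17)
Fill: take A (34 @ 223) → take D (7 @ 39) → take 21/33 of E → 98.64; 62/62 used.
Total value = 360.64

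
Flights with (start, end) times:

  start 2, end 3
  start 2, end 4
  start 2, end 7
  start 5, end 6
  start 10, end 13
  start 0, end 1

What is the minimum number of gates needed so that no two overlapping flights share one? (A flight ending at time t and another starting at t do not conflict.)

Events (time:±→running): 0:+→1 1:-→0 2:+→1 2:+→2 2:+→3 … peak 3.

3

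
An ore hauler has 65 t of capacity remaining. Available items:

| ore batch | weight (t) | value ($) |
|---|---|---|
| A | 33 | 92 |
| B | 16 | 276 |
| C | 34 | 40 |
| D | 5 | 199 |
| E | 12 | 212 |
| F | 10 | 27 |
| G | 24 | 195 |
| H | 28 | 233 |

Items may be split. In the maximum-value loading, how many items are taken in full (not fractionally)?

4

Ratios (sorted): D 39.80, E 17.67, B 17.25, H 8.32, G 8.12, A 2.79, F 2.70, C 1.18
take D (5 @ 199); take E (12 @ 212); take B (16 @ 276); take H (28 @ 233); take 4/24 of G → 32.50. Capacity used 65/65.
4 item(s) taken whole; one partial (take 4/24 of G).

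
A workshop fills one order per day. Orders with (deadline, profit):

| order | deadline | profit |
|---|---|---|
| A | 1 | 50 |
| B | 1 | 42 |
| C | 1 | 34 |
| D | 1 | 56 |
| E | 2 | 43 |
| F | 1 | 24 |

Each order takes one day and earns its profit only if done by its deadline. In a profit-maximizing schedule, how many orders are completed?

2

Take jobs in profit order; each goes to the latest open slot no later than its deadline.
By profit: D(d1,56), A(d1,50), E(d2,43), B(d1,42), C(d1,34), F(d1,24)
D→slot 1; A skipped; E→slot 2; B skipped; C skipped; F skipped.
2 of 6 scheduled.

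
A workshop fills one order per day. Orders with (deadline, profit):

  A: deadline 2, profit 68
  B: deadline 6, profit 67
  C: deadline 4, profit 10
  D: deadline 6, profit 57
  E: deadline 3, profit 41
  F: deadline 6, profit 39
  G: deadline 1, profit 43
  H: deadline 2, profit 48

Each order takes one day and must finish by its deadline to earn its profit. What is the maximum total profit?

320

By profit: A(d2,68), B(d6,67), D(d6,57), H(d2,48), G(d1,43), E(d3,41), F(d6,39), C(d4,10)
A→slot 2; B→slot 6; D→slot 5; H→slot 1; G skipped; E→slot 3; F→slot 4; C skipped.
Profit = 48 + 68 + 41 + 39 + 57 + 67 = 320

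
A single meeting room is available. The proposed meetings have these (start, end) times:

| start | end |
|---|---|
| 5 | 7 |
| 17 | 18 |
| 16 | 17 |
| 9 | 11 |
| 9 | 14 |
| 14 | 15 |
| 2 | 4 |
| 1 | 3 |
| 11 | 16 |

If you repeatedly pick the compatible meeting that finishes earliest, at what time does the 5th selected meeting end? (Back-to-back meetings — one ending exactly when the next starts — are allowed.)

Sorted by end: (1,3)  (2,4)  (5,7)  (9,11)  (9,14)  (14,15)  (11,16)  (16,17)  (17,18)
take (1,3); skip (2,4); take (5,7); take (9,11); skip (9,14); take (14,15); skip (11,16); take (16,17); take (17,18).
Selected: (1,3) (5,7) (9,11) (14,15) (16,17) (17,18)

17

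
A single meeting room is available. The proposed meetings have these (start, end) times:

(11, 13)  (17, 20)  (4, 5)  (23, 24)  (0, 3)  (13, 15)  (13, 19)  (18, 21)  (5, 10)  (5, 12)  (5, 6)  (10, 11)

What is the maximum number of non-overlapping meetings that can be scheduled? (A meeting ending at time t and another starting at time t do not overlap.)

Sorted by end: (0,3)  (4,5)  (5,6)  (5,10)  (10,11)  (5,12)  (11,13)  (13,15)  (13,19)  (17,20)  (18,21)  (23,24)
take (0,3); take (4,5); take (5,6); take (10,11); take (11,13); take (13,15); take (17,20); take (23,24).
Selected 8 meetings.

8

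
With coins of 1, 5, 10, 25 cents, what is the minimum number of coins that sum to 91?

Greedy: take as many of the largest coin as possible, then repeat with the remainder.
91 − 3×25→16 − 1×10→6 − 1×5→1 − 1×1→0
Total coins = 3 + 1 + 1 + 1 = 6

6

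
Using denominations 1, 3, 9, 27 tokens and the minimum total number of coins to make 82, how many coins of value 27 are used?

82 − 3×27→1 − 1×1→0
Count of 27: 3

3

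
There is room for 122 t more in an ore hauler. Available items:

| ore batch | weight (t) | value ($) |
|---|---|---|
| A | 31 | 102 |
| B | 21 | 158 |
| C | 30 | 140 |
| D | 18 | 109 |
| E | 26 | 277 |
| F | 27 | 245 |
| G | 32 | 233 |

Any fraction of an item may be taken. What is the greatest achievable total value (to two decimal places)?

Greedy by value/weight ratio, highest first.
Order: E (277/26=10.65) > F (245/27=9.07) > B (158/21=7.52) > G (233/32=7.28) > D (109/18=6.06) > C (140/30=4.67) > A (102/31=3.29)
Fill: take E (26 @ 277) → take F (27 @ 245) → take B (21 @ 158) → take G (32 @ 233) → take 16/18 of D → 96.89; 122/122 used.
Total value = 1009.89

1009.89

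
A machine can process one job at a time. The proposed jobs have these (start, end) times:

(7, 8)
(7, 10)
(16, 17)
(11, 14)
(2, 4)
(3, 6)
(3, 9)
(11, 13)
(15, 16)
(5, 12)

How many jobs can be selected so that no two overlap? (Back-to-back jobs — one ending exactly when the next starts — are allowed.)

5

Sorted by end: (2,4)  (3,6)  (7,8)  (3,9)  (7,10)  (5,12)  (11,13)  (11,14)  (15,16)  (16,17)
take (2,4); skip (3,6); take (7,8); skip (3,9); skip (7,10); take (11,13); skip (11,14); take (15,16); take (16,17).
Selected 5 jobs.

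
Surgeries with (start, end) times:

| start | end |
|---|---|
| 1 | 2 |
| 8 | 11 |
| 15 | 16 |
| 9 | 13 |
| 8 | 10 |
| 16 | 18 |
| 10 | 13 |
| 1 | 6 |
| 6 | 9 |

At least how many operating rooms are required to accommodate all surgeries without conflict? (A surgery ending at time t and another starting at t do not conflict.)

3

Events (time:±→running): 1:+→1 1:+→2 2:-→1 6:-→0 6:+→1 8:+→2 8:+→3 … peak 3.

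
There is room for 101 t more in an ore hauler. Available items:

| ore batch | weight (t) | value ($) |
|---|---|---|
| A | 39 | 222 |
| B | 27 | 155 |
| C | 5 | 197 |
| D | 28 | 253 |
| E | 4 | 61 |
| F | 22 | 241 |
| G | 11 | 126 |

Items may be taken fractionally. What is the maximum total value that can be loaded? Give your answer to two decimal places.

1055.77

Sort by value per unit weight and fill in that order.
Ratios (sorted): C 39.40, E 15.25, G 11.45, F 10.95, D 9.04, B 5.74, A 5.69
take C (5 @ 197); take E (4 @ 61); take G (11 @ 126); take F (22 @ 241); take D (28 @ 253); take B (27 @ 155); take 4/39 of A → 22.77. Capacity used 101/101.
Total value = 1055.77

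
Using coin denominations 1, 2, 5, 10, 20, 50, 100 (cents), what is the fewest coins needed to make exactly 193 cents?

Greedy: take as many of the largest coin as possible, then repeat with the remainder.
193 − 1×100→93 − 1×50→43 − 2×20→3 − 1×2→1 − 1×1→0
Total coins = 1 + 1 + 2 + 1 + 1 = 6

6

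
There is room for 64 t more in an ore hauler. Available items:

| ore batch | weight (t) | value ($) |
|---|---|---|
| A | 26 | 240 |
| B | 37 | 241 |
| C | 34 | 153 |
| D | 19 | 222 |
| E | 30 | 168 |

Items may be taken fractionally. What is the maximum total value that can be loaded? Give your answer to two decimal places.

585.76

Ratios (sorted): D 11.68, A 9.23, B 6.51, E 5.60, C 4.50
take D (19 @ 222); take A (26 @ 240); take 19/37 of B → 123.76. Capacity used 64/64.
Total value = 585.76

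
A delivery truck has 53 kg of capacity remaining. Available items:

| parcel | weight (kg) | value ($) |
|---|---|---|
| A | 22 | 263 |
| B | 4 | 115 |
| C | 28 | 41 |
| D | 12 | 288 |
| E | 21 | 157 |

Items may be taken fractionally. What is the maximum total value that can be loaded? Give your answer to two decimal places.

Sort by value per unit weight and fill in that order.
Order: B (115/4=28.75) > D (288/12=24.00) > A (263/22=11.95) > E (157/21=7.48) > C (41/28=1.46)
Fill: take B (4 @ 115) → take D (12 @ 288) → take A (22 @ 263) → take 15/21 of E → 112.14; 53/53 used.
Total value = 778.14

778.14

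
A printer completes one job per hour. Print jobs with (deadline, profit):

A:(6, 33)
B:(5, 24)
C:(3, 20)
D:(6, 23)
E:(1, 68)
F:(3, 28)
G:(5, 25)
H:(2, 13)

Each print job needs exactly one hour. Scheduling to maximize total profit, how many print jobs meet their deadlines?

Take jobs in profit order; each goes to the latest open slot no later than its deadline.
Profit order: E=68 A=33 F=28 G=25 B=24 D=23 C=20 H=13
Assign: E→slot 1, A→slot 6, F→slot 3, G→slot 5, B→slot 4, D→slot 2, C skipped, H skipped.
Slots: [1:E] [2:D] [3:F] [4:B] [5:G] [6:A]
6 of 8 scheduled.

6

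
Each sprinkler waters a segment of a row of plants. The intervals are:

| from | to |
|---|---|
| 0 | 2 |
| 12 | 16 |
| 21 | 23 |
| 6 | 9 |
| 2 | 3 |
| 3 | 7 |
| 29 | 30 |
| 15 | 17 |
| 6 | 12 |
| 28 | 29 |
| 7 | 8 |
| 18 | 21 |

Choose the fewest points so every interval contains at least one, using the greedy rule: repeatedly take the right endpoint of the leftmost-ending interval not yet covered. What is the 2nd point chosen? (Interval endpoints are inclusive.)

7

By right end: [0,2]  [2,3]  [3,7]  [7,8]  [6,9]  [6,12]  [12,16]  [15,17]  [18,21]  [21,23]  [28,29]  [29,30]
[0,2] uncovered → point at 2; [3,7] uncovered → point at 7; [12,16] uncovered → point at 16; [18,21] uncovered → point at 21; [28,29] uncovered → point at 29.
Points: 2, 7, 16, 21, 29 (5 total).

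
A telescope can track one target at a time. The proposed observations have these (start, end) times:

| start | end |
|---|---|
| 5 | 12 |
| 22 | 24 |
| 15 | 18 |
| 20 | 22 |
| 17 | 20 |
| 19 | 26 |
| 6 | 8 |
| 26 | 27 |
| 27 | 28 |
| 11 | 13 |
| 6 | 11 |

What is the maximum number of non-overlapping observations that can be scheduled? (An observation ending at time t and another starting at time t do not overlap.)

Sorted by end: (6,8)  (6,11)  (5,12)  (11,13)  (15,18)  (17,20)  (20,22)  (22,24)  (19,26)  (26,27)  (27,28)
take (6,8); take (11,13); take (15,18); skip (17,20); take (20,22); take (22,24); skip (19,26); take (26,27); take (27,28).
Selected 7 observations.

7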